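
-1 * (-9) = 9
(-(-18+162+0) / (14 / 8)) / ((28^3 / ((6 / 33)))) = -18 / 26411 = -0.00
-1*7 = -7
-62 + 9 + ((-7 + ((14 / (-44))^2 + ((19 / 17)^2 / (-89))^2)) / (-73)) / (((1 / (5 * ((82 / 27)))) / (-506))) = -11175256584214738 / 14343495722721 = -779.12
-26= -26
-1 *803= -803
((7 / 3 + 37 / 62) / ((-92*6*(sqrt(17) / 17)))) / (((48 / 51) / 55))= -509575*sqrt(17) / 1642752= -1.28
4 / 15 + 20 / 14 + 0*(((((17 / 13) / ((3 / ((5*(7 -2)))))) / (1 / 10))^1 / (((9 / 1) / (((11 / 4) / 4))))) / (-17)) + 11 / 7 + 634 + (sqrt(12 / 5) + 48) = 686.82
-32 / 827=-0.04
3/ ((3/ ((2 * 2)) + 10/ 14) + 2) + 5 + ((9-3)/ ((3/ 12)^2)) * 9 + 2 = 84571/ 97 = 871.87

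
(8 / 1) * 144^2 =165888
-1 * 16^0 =-1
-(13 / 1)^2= -169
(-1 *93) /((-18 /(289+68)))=3689 /2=1844.50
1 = 1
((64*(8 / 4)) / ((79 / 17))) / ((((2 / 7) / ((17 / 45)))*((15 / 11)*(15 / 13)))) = 18514496 / 799875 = 23.15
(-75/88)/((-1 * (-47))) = -75/4136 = -0.02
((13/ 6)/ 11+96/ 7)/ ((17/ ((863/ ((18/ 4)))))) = 5546501/ 35343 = 156.93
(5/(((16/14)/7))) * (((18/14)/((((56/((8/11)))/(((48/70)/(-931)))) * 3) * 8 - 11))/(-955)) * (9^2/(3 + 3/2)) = 7/23665664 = 0.00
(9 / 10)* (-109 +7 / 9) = -487 / 5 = -97.40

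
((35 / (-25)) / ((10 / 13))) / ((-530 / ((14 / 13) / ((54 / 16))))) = 0.00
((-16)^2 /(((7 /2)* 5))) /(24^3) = 1 /945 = 0.00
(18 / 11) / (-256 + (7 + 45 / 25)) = -15 / 2266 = -0.01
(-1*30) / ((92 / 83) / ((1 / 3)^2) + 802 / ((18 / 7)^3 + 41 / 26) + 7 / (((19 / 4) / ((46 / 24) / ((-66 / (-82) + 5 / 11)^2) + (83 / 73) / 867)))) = -160066695947481532800 / 293048361812935810813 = -0.55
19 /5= 3.80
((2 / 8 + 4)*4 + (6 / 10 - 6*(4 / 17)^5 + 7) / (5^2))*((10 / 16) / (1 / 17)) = 3071119971 / 16704200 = 183.85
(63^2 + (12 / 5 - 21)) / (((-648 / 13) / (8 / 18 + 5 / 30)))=-117689 / 2430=-48.43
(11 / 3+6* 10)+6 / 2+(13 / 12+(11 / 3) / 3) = 2483 / 36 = 68.97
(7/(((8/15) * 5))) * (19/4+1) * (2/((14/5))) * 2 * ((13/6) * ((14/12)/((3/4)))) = 10465/144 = 72.67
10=10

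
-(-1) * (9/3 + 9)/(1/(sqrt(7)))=12 * sqrt(7)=31.75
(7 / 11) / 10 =7 / 110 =0.06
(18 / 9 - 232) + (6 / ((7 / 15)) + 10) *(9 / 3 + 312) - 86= 6884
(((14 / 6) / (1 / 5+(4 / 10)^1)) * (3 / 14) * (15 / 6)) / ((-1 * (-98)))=25 / 1176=0.02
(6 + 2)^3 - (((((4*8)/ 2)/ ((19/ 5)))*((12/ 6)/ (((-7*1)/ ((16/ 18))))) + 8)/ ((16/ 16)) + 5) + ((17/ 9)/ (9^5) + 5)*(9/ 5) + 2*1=20068461011/ 39267585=511.07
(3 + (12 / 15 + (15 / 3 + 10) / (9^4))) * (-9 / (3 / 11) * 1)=-457358 / 3645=-125.48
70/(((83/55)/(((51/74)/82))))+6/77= 9070407/19390294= 0.47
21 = 21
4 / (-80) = -1 / 20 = -0.05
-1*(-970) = 970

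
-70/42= -5/3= -1.67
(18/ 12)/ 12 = 1/ 8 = 0.12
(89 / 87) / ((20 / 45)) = 267 / 116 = 2.30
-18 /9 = -2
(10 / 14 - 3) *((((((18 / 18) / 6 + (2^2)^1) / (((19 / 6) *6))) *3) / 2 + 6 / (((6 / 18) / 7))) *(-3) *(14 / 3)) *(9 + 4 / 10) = 3609976 / 95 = 37999.75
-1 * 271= -271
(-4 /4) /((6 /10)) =-5 /3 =-1.67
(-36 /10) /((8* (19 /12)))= -27 /95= -0.28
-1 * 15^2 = -225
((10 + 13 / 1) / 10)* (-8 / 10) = -46 / 25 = -1.84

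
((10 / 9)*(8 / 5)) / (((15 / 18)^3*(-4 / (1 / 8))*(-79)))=12 / 9875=0.00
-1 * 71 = -71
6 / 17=0.35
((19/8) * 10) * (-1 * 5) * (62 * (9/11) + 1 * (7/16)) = -4277375/704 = -6075.82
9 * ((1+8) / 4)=81 / 4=20.25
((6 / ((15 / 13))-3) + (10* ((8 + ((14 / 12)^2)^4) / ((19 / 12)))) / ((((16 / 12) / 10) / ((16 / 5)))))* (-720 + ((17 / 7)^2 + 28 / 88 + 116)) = -44248266726137 / 42661080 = -1037204.56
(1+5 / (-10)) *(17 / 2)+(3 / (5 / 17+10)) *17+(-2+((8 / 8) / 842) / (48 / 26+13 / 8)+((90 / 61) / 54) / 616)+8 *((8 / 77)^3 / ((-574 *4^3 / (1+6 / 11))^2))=182350076318803328161493 / 25309975364517484918200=7.20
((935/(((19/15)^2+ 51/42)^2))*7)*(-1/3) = -21647587500/78836641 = -274.59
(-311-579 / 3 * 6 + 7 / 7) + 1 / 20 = -29359 / 20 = -1467.95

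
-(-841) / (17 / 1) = 841 / 17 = 49.47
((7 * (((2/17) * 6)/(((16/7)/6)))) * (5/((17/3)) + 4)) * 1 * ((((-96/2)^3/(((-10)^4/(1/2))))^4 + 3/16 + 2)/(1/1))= 83742623434742818833/1411132812500000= 59344.25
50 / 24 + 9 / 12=17 / 6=2.83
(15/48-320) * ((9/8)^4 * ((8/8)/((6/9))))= -100678545/131072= -768.12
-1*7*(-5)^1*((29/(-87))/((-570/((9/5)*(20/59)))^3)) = 504/35217364025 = 0.00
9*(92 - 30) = 558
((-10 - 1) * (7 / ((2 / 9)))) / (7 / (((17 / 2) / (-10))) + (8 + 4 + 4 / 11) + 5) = -37.96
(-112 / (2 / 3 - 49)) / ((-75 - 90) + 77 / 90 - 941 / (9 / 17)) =-6048 / 5067547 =-0.00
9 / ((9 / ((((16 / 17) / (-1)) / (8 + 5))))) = -16 / 221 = -0.07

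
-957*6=-5742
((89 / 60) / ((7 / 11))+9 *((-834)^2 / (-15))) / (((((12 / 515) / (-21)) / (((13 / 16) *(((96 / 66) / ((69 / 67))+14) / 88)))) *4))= 1372753041899863 / 102592512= 13380635.83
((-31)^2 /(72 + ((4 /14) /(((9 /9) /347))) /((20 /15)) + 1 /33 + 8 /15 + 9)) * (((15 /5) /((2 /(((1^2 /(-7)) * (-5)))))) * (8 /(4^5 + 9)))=6342600 /124020947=0.05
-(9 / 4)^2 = -81 / 16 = -5.06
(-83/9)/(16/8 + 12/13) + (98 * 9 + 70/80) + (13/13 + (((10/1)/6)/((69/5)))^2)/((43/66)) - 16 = 80776827185/93353688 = 865.28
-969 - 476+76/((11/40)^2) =-53245/121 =-440.04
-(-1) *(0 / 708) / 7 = 0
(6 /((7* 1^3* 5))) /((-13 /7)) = -6 /65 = -0.09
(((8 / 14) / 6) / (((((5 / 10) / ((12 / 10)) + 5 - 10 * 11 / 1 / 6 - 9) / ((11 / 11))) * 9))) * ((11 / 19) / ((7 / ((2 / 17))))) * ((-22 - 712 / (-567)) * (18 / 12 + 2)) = 1035056 / 3034463229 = 0.00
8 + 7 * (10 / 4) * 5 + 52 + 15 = 325 / 2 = 162.50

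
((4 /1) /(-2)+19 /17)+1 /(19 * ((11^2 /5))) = -34400 /39083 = -0.88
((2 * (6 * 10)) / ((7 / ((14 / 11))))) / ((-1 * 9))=-80 / 33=-2.42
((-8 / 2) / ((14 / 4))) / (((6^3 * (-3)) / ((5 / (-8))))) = -5 / 4536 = -0.00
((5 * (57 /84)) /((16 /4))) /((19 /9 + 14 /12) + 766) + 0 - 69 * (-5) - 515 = -131822585 /775432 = -170.00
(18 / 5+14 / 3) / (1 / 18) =744 / 5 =148.80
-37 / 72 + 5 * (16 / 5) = 1115 / 72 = 15.49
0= 0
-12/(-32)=3/8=0.38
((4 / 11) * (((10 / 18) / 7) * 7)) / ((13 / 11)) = 0.17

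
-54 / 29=-1.86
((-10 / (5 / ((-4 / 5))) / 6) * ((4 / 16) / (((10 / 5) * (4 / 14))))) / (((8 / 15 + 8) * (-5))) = -0.00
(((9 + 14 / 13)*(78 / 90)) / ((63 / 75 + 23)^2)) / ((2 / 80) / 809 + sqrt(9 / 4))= 0.01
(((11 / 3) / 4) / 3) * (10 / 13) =55 / 234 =0.24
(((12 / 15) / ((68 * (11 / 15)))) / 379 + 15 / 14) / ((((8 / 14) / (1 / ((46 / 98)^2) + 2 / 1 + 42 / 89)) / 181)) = 63514450527993 / 26694173704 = 2379.34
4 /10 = 2 /5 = 0.40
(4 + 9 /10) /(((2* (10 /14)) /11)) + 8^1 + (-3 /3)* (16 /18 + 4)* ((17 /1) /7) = 213299 /6300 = 33.86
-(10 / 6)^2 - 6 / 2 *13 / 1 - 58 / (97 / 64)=-69880 / 873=-80.05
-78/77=-1.01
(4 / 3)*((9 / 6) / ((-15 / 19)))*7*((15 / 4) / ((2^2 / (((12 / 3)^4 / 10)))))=-2128 / 5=-425.60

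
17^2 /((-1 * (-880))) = 289 /880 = 0.33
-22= -22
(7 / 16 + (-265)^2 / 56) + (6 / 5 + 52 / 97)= 1256.19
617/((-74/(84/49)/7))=-3702/37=-100.05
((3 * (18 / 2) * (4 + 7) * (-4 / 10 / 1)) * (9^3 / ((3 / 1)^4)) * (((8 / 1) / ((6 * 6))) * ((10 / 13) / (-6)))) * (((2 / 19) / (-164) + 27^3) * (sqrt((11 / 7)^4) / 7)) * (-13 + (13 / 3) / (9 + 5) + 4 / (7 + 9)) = -6734738406495 / 2559466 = -2631306.06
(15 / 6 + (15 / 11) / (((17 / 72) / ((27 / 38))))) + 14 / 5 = 334109 / 35530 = 9.40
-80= -80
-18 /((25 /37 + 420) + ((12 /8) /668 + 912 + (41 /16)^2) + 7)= -9490944 /709840529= -0.01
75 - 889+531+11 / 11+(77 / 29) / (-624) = -5103149 / 18096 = -282.00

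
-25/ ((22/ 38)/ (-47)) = 22325/ 11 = 2029.55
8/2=4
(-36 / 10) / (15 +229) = -9 / 610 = -0.01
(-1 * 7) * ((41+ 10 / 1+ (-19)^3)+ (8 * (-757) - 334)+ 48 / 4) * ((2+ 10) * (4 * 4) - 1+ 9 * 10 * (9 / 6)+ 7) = 30736566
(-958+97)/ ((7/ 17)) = -2091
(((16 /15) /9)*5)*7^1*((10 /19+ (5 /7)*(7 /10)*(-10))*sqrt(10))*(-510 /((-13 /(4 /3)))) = -6473600*sqrt(10) /6669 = -3069.62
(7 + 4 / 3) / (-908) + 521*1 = 1419179 / 2724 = 520.99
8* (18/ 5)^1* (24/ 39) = 1152/ 65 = 17.72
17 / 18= 0.94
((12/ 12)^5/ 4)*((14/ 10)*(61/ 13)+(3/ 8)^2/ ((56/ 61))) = 1566053/ 931840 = 1.68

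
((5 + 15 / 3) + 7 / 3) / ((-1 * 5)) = -37 / 15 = -2.47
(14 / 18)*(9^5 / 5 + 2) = 413413 / 45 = 9186.96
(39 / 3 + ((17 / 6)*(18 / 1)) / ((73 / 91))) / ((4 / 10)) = 13975 / 73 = 191.44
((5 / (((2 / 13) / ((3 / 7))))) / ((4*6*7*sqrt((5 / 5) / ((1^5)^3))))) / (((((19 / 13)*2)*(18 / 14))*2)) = 845 / 76608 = 0.01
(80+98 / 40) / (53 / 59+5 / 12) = 291873 / 4655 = 62.70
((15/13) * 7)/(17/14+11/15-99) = -22050/264953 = -0.08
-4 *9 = -36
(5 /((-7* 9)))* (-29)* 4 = 580 /63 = 9.21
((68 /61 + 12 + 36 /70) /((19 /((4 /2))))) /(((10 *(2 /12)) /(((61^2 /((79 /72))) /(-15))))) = -255596832 /1313375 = -194.61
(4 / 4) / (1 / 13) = 13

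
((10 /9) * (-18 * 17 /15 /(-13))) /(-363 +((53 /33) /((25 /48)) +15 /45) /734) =-13725800 /2857553803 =-0.00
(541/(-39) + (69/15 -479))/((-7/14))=190426/195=976.54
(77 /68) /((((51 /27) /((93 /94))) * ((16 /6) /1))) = 193347 /869312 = 0.22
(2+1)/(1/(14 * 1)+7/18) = 189/29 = 6.52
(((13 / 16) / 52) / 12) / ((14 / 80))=0.01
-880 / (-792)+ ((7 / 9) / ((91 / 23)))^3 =1791737 / 1601613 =1.12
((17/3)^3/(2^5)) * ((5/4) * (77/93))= 1891505/321408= 5.89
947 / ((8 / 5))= 4735 / 8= 591.88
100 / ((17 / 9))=900 / 17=52.94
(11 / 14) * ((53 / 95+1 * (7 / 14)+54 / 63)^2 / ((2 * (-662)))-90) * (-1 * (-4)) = -2318674723299 / 8197082600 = -282.87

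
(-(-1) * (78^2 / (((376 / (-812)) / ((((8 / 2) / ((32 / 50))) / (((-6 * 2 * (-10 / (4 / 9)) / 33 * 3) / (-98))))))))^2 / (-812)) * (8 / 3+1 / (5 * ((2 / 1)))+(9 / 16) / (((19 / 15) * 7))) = -108688752938831065 / 290103552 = -374655022.97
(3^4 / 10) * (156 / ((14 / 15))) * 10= 13538.57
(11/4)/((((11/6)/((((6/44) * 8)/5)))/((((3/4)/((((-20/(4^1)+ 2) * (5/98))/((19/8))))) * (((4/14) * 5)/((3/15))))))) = -27.20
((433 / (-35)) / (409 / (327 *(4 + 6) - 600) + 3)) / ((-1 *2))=115611 / 58933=1.96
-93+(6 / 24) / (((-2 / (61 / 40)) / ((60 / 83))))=-123687 / 1328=-93.14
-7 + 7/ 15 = -98/ 15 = -6.53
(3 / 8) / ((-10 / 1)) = -3 / 80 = -0.04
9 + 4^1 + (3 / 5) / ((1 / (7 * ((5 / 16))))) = 229 / 16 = 14.31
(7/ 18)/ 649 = 7/ 11682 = 0.00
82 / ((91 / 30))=2460 / 91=27.03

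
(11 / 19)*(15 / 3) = 55 / 19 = 2.89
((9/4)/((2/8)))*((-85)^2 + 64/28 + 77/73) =33243138/511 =65055.06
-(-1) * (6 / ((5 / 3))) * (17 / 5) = 306 / 25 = 12.24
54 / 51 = 18 / 17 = 1.06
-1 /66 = -0.02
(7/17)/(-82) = -7/1394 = -0.01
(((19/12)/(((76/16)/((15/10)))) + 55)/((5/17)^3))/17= 32079/250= 128.32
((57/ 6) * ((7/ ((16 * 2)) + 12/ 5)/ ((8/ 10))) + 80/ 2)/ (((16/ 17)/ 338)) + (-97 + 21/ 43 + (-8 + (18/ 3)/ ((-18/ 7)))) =6717372433/ 264192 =25426.10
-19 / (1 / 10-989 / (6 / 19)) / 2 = 285 / 93952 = 0.00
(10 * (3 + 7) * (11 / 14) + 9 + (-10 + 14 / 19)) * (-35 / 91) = -52075 / 1729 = -30.12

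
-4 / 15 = -0.27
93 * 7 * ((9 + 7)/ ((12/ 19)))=16492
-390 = -390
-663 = -663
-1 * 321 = -321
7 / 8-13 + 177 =1319 / 8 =164.88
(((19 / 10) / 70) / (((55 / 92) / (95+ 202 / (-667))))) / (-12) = -1200097 / 3349500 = -0.36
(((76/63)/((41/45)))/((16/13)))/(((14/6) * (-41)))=-3705/329476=-0.01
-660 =-660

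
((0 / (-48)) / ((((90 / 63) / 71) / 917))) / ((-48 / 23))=0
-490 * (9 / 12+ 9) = -9555 / 2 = -4777.50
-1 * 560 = -560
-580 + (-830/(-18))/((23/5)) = -117985/207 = -569.98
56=56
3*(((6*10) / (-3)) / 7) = -60 / 7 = -8.57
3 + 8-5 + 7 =13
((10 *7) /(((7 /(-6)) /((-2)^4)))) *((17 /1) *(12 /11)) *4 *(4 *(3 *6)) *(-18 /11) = 1015234560 /121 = 8390368.26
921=921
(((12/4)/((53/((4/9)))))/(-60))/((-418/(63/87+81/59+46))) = 41147/852873615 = 0.00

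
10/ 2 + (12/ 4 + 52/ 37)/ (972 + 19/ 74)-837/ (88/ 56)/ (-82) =746312495/ 64896194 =11.50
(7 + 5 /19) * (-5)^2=3450 /19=181.58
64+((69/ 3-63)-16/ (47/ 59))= 184/ 47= 3.91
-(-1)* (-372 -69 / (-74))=-27459 / 74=-371.07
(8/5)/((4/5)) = 2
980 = 980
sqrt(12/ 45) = 2 * sqrt(15)/ 15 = 0.52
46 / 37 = 1.24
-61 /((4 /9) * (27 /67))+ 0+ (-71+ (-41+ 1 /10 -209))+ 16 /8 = -39569 /60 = -659.48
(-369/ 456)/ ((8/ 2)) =-123/ 608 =-0.20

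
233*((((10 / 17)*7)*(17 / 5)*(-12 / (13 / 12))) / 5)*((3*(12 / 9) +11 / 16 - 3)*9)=-7133994 / 65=-109753.75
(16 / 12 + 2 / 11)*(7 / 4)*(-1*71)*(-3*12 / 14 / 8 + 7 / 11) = -172175 / 2904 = -59.29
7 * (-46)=-322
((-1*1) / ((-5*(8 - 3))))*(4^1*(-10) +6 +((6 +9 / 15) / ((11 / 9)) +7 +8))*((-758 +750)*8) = 4352 / 125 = 34.82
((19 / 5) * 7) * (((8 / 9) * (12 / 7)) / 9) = 608 / 135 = 4.50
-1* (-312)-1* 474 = -162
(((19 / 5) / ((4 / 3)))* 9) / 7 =513 / 140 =3.66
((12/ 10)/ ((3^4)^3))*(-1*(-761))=1522/ 885735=0.00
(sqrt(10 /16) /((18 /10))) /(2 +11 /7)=7*sqrt(10) /180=0.12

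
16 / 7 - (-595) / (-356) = 1531 / 2492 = 0.61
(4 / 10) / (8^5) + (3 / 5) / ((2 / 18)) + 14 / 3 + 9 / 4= 3026947 / 245760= 12.32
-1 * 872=-872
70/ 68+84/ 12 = 273/ 34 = 8.03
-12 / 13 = -0.92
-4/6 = -0.67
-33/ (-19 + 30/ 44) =726/ 403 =1.80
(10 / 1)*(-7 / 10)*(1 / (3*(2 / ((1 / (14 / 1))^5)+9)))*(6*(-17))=238 / 1075657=0.00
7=7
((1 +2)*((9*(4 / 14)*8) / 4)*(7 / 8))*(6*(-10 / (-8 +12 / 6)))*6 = 810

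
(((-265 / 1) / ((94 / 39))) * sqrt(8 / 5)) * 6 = -12402 * sqrt(10) / 47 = -834.44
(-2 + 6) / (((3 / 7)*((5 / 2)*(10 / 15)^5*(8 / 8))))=567 / 20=28.35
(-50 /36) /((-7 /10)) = 125 /63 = 1.98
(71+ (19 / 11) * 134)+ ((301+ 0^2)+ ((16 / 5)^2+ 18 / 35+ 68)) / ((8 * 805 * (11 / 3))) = 3749728371 / 12397000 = 302.47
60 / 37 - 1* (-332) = 12344 / 37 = 333.62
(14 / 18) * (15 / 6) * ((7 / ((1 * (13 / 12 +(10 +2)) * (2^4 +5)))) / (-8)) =-35 / 5652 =-0.01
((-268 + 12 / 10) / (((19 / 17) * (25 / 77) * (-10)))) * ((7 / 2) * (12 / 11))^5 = 10373355157536 / 173861875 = 59664.35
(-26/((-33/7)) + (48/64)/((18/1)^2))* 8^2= 353.12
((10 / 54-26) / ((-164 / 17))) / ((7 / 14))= 289 / 54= 5.35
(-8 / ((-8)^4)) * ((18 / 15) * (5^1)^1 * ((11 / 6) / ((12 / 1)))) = -11 / 6144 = -0.00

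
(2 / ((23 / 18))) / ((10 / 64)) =1152 / 115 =10.02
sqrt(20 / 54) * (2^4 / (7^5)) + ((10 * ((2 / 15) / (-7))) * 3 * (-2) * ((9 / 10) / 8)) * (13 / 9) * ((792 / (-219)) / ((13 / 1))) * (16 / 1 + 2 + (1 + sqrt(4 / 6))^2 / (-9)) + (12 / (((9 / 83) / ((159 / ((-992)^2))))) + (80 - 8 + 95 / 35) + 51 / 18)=16 * sqrt(30) / 151263 + 88 * sqrt(6) / 22995 + 61941721243 / 808162560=76.66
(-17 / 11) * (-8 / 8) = 17 / 11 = 1.55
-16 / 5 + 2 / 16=-123 / 40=-3.08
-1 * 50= -50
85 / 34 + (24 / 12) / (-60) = 37 / 15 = 2.47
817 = 817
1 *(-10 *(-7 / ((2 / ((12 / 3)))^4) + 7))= 1050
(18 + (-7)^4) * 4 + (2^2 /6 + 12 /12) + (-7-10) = 28982 /3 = 9660.67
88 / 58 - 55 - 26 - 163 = -7032 / 29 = -242.48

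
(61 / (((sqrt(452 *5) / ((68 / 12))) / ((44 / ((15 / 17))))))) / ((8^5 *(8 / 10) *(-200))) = -193919 *sqrt(565) / 66650112000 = -0.00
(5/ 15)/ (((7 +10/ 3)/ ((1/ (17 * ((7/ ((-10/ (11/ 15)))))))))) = -0.00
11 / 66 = 1 / 6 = 0.17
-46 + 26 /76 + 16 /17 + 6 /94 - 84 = -3906159 /30362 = -128.65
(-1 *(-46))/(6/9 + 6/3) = 69/4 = 17.25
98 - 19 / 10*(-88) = 1326 / 5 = 265.20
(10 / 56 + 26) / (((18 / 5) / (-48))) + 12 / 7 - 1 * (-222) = -376 / 3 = -125.33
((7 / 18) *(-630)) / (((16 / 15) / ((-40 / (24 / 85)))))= 520625 / 16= 32539.06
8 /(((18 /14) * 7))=8 /9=0.89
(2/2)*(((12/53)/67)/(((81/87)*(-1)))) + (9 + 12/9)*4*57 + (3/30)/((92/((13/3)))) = 69271803449/29402280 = 2356.00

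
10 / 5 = 2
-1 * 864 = -864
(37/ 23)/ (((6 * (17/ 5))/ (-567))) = -34965/ 782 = -44.71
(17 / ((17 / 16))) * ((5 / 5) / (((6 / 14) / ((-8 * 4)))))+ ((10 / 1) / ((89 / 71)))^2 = -26876564 / 23763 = -1131.03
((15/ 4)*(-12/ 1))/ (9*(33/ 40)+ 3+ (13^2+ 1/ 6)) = -5400/ 21551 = -0.25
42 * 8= 336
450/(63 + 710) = 450/773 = 0.58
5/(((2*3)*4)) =5/24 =0.21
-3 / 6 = -1 / 2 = -0.50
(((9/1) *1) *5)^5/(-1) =-184528125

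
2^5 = 32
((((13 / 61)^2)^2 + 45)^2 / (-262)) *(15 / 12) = -485303625288821045 / 50227316005287622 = -9.66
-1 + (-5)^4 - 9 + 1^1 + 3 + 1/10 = 6191/10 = 619.10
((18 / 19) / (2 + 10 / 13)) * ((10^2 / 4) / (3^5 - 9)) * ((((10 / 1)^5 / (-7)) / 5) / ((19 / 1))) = -125000 / 22743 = -5.50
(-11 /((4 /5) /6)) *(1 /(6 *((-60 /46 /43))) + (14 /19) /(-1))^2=-4995745931 /1559520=-3203.39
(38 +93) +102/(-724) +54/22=530855/3982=133.31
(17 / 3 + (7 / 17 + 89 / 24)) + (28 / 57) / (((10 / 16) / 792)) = 8168941 / 12920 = 632.27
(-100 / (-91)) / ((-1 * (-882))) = 50 / 40131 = 0.00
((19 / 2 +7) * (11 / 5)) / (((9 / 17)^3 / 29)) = 7094.53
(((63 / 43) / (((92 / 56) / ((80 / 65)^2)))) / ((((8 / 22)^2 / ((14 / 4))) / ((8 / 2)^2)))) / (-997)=-95622912 / 166639577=-0.57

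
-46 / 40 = -23 / 20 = -1.15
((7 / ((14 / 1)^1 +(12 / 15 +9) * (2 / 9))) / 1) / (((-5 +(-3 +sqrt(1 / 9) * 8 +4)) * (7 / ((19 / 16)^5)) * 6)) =-111424455 / 6106906624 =-0.02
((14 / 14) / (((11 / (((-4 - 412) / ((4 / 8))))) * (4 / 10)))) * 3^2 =-18720 / 11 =-1701.82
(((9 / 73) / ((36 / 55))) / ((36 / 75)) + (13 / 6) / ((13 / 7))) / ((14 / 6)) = 5463 / 8176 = 0.67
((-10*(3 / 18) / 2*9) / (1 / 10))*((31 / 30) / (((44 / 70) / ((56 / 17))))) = -75950 / 187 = -406.15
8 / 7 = 1.14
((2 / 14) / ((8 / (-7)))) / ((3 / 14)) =-7 / 12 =-0.58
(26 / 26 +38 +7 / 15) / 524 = 0.08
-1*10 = -10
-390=-390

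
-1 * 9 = -9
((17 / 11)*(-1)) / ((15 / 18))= -102 / 55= -1.85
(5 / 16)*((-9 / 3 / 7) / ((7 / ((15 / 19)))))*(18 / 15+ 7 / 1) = -0.12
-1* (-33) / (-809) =-33 / 809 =-0.04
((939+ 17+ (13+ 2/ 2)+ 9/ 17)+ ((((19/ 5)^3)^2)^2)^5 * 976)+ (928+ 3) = 881281789722811803712067778733938065441103783732177988516706166909700564475565942/ 14745149545802860302501358091831207275390625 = 59767572175872889231872130000000000000.00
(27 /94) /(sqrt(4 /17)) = 27 * sqrt(17) /188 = 0.59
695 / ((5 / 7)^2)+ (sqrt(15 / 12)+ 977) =sqrt(5) / 2+ 11696 / 5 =2340.32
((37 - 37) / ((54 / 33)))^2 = 0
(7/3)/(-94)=-7/282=-0.02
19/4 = 4.75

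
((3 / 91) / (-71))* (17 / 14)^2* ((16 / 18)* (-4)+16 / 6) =578 / 949767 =0.00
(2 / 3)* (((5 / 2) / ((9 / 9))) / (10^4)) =1 / 6000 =0.00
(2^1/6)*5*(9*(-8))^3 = -622080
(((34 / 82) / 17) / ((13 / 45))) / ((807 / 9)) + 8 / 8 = 143512 / 143377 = 1.00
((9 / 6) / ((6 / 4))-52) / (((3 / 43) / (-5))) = 3655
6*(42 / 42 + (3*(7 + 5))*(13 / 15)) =966 / 5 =193.20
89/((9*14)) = 89/126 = 0.71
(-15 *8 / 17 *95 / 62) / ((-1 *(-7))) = -5700 / 3689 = -1.55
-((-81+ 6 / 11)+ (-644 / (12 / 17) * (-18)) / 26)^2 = -303778.27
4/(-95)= -4/95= -0.04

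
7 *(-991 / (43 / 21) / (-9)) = 48559 / 129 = 376.43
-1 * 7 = -7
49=49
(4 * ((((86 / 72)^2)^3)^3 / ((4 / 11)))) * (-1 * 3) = -2778592669308478668930028873139 / 3438141599496845182057316352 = -808.17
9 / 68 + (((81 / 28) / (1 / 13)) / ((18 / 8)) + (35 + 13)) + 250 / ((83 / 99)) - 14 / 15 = 214591303 / 592620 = 362.11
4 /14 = 2 /7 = 0.29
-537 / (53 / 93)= -49941 / 53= -942.28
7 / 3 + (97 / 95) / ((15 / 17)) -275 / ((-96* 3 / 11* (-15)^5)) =3.49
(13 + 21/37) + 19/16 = 8735/592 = 14.76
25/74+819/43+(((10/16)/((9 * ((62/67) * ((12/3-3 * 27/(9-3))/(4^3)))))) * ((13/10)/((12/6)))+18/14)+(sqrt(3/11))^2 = 26774084989/1298819214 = 20.61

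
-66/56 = -33/28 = -1.18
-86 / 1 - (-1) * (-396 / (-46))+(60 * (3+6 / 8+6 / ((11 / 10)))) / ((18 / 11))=11965 / 46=260.11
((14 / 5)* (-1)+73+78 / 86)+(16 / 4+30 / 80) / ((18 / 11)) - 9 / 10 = 2256383 / 30960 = 72.88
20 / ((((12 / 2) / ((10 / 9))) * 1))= 100 / 27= 3.70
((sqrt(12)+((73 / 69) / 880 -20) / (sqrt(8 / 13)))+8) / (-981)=-8 / 981 -2 * sqrt(3) / 981+1214327 * sqrt(26) / 238265280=0.01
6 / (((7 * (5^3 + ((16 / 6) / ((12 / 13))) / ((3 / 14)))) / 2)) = 324 / 26173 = 0.01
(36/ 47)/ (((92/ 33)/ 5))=1485/ 1081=1.37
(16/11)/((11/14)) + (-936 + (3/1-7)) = -938.15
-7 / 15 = -0.47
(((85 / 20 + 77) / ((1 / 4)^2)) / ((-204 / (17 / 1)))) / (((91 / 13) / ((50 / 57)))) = -16250 / 1197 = -13.58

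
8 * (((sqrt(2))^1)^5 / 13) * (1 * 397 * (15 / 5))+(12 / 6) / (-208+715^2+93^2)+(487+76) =4709.04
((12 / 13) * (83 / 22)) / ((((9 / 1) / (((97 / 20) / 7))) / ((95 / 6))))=152969 / 36036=4.24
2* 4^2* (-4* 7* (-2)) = 1792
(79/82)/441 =79/36162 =0.00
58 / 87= 2 / 3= 0.67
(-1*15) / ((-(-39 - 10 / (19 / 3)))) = -95 / 257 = -0.37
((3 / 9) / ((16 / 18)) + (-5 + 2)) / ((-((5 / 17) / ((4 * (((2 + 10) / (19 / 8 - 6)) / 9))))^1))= -1904 / 145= -13.13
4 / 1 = 4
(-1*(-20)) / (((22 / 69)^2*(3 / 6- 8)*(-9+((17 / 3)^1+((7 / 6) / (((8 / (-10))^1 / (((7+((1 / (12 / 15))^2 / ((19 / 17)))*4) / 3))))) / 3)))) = 17368128 / 3558005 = 4.88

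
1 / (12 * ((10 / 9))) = 3 / 40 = 0.08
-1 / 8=-0.12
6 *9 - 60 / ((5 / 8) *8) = 42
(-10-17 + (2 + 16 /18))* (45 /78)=-1085 /78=-13.91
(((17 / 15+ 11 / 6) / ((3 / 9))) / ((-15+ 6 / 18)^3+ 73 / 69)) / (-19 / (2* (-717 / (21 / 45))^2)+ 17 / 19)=-4858654624911 / 1540522321611115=-0.00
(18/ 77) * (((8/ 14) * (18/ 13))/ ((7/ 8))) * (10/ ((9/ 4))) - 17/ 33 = 62437/ 147147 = 0.42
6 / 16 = 3 / 8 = 0.38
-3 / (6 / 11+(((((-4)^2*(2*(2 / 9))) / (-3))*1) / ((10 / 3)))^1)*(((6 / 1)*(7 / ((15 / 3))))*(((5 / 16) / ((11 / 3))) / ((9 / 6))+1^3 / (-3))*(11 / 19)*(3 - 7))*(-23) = -3490641 / 1558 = -2240.46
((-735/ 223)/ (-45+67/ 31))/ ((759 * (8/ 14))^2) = 372155/ 909882302208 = 0.00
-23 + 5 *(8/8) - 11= -29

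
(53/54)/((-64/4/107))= -5671/864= -6.56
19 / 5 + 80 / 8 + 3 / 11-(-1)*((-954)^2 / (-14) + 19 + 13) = -25010452 / 385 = -64962.21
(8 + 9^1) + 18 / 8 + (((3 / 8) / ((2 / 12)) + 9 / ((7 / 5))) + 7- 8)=377 / 14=26.93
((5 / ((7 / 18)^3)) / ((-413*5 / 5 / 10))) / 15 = -19440 / 141659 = -0.14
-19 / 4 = -4.75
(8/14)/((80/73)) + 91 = 12813/140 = 91.52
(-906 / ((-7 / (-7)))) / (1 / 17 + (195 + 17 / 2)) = -10268 / 2307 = -4.45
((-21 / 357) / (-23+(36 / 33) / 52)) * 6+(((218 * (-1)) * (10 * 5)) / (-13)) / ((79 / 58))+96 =20412191935 / 28685137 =711.59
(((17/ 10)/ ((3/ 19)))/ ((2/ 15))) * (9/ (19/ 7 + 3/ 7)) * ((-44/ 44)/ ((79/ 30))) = -305235/ 3476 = -87.81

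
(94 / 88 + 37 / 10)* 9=42.91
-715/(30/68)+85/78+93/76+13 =-1586089/988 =-1605.35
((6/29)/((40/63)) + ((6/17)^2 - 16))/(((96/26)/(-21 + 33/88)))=372717917/4291072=86.86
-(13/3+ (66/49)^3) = -2391925/352947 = -6.78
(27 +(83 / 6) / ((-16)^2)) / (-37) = -41555 / 56832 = -0.73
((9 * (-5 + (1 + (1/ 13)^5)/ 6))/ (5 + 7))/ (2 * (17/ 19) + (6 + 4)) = -25572803/ 83169632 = -0.31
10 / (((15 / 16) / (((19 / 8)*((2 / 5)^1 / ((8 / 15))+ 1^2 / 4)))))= 76 / 3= 25.33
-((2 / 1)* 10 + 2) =-22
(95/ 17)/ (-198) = -95/ 3366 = -0.03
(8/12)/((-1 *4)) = -1/6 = -0.17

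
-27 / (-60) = 9 / 20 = 0.45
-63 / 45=-7 / 5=-1.40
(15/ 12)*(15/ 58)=75/ 232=0.32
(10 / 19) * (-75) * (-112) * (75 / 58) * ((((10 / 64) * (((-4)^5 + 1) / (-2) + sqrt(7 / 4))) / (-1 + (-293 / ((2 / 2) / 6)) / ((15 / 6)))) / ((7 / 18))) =-6473671875 / 3880142- 6328125 * sqrt(7) / 3880142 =-1672.73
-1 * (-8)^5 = 32768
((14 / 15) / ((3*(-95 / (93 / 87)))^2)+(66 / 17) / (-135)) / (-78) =250356466 / 679345187625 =0.00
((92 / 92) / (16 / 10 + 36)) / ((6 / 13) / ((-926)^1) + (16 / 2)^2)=30095 / 72420044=0.00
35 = 35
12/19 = 0.63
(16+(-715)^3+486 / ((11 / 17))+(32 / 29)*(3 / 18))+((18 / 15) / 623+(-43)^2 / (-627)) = -6901119572368174 / 18880015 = -365525110.67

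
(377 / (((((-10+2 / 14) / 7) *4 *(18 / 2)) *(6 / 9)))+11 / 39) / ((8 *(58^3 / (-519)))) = 40495321 / 11200989696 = 0.00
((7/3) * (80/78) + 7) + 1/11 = 12206/1287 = 9.48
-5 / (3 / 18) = -30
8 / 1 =8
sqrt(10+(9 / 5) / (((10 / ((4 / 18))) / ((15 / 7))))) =sqrt(12355) / 35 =3.18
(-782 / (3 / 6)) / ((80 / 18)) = -3519 / 10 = -351.90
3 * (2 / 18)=1 / 3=0.33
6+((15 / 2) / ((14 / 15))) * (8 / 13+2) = 4917 / 182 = 27.02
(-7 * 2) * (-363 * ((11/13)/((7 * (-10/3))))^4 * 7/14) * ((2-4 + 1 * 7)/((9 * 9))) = 0.00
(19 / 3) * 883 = 16777 / 3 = 5592.33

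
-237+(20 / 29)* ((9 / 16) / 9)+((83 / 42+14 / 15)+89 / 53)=-150002921 / 645540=-232.37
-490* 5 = -2450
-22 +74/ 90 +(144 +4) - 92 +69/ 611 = 960542/ 27495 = 34.94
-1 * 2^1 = -2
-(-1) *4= 4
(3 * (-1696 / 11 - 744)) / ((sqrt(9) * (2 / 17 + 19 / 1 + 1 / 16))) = -2687360 / 57387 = -46.83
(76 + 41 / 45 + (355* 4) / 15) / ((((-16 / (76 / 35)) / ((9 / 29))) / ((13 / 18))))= -5.22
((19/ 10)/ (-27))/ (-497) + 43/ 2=1442552/ 67095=21.50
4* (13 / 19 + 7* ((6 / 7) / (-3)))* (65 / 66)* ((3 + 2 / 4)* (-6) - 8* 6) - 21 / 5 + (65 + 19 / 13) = 5704573 / 13585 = 419.92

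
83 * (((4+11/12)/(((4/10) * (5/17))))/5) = 83249/120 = 693.74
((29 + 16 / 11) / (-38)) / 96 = -335 / 40128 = -0.01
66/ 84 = 0.79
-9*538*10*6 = -290520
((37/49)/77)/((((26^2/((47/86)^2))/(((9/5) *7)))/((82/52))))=30159477/350328698720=0.00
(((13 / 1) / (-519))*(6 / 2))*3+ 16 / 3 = 2651 / 519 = 5.11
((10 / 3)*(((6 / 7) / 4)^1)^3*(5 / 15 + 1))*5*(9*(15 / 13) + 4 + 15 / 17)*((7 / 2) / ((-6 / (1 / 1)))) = -6025 / 3094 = -1.95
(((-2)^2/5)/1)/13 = 4/65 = 0.06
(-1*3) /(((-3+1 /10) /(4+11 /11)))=150 /29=5.17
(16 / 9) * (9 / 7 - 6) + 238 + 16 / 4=4906 / 21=233.62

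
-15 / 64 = -0.23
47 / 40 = 1.18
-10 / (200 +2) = -5 / 101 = -0.05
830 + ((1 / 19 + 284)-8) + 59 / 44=925781 / 836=1107.39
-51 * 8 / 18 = -68 / 3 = -22.67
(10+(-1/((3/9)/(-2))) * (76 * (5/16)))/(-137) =-305/274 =-1.11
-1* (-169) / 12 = 169 / 12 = 14.08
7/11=0.64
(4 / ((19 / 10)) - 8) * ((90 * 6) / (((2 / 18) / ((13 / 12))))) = -589680 / 19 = -31035.79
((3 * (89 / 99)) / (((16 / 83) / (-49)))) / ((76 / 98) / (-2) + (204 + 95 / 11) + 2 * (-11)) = -3.60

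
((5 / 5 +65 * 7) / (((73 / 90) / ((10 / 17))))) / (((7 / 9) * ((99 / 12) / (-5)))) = -24624000 / 95557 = -257.69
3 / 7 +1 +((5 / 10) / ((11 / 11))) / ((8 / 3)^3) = 10429 / 7168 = 1.45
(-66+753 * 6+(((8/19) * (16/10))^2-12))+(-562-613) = 29470721/9025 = 3265.45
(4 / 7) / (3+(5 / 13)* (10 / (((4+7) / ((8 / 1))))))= 572 / 5803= 0.10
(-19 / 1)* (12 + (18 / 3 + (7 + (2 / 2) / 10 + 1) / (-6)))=-6327 / 20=-316.35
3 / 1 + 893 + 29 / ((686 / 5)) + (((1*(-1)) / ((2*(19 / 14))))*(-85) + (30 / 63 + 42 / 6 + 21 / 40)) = 731620591 / 782040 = 935.53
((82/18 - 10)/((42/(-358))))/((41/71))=80.36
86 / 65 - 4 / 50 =404 / 325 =1.24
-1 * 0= 0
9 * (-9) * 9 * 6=-4374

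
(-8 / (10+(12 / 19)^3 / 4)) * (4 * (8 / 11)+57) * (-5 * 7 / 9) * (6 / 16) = 158202835 / 2277726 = 69.46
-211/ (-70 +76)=-211/ 6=-35.17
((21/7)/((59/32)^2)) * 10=30720/3481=8.83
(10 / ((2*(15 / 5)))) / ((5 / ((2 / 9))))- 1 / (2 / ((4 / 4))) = -23 / 54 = -0.43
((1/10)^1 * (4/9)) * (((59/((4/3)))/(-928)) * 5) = -59/5568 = -0.01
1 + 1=2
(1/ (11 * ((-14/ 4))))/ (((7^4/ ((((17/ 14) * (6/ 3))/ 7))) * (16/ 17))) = -289/ 72471784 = -0.00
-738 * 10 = -7380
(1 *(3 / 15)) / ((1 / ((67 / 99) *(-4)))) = -268 / 495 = -0.54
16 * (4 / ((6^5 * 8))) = 1 / 972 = 0.00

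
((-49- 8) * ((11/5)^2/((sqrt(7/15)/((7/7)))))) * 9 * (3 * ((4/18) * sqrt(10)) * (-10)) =82764 * sqrt(42)/7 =76624.57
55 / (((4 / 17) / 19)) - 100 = 17365 / 4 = 4341.25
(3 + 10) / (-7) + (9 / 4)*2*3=163 / 14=11.64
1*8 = 8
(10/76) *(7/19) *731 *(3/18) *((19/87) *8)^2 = 409360/22707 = 18.03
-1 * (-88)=88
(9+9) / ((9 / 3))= 6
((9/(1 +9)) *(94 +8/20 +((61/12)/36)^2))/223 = 88105133/231206400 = 0.38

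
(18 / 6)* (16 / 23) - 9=-159 / 23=-6.91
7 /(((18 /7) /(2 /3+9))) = 1421 /54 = 26.31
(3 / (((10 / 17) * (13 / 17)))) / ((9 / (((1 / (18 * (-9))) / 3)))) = -289 / 189540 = -0.00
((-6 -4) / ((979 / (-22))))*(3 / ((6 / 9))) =90 / 89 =1.01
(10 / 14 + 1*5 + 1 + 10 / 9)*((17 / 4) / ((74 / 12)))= 8381 / 1554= 5.39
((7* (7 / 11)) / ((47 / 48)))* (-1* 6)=-14112 / 517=-27.30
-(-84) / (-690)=-14 / 115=-0.12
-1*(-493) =493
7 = 7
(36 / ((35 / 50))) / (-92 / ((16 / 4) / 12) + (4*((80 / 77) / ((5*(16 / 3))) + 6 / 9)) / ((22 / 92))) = -32670 / 167831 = -0.19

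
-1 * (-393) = 393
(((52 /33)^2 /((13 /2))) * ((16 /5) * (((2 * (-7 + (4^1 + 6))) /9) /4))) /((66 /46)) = 76544 /539055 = 0.14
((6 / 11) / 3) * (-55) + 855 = 845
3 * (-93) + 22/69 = -19229/69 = -278.68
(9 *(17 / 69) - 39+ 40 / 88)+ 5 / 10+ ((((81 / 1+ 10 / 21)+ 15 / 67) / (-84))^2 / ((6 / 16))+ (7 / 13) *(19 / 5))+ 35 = 322231636933781 / 86141397372030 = 3.74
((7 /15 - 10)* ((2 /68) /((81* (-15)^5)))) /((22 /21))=91 /20913187500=0.00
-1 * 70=-70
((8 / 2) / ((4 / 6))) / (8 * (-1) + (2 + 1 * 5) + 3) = 3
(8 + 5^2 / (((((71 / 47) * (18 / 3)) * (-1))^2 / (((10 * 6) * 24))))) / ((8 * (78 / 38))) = 1780718 / 65533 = 27.17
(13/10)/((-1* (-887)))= 13/8870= 0.00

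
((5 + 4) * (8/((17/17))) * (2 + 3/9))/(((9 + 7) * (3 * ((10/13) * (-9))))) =-91/180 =-0.51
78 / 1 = 78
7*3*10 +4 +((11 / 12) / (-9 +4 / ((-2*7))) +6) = 171523 / 780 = 219.90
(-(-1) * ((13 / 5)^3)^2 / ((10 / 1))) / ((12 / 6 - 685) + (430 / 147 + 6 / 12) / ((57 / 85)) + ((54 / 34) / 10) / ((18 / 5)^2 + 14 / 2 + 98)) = -35571415092759 / 780586231718750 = -0.05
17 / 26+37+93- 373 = -6301 / 26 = -242.35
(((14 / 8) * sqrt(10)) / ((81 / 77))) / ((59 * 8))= 0.01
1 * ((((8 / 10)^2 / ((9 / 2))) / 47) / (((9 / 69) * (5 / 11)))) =8096 / 158625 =0.05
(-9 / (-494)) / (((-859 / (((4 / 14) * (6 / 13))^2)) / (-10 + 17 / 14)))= 39852 / 12299032291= 0.00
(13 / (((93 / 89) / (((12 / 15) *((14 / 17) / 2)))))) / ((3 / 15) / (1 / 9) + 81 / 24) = 259168 / 327267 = 0.79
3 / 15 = 1 / 5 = 0.20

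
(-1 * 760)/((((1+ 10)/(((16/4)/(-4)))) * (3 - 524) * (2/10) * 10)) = -380/5731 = -0.07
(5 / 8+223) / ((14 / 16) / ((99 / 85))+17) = 177111 / 14059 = 12.60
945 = 945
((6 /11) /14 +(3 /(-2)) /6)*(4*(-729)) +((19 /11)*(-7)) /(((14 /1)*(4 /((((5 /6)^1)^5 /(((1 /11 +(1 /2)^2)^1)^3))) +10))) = 32773863865 /53264288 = 615.31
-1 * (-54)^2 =-2916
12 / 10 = 6 / 5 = 1.20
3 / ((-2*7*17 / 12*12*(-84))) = 1 / 6664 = 0.00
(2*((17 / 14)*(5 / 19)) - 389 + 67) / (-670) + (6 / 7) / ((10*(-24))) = 169691 / 356440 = 0.48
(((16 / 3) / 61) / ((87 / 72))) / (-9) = -128 / 15921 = -0.01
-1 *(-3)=3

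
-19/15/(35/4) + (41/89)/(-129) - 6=-12353077/2009175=-6.15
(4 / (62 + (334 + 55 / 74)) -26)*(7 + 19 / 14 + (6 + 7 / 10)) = -23654178 / 60445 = -391.33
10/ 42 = 5/ 21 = 0.24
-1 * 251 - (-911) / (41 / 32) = 18861 / 41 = 460.02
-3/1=-3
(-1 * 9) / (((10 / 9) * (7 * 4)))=-81 / 280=-0.29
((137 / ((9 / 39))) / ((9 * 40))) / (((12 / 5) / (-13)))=-23153 / 2592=-8.93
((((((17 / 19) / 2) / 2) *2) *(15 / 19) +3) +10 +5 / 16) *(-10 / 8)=-394665 / 23104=-17.08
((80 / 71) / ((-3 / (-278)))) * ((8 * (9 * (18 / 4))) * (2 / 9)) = 533760 / 71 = 7517.75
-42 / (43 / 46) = -1932 / 43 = -44.93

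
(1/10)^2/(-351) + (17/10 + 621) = 21856769/35100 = 622.70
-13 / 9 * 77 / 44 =-91 / 36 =-2.53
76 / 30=38 / 15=2.53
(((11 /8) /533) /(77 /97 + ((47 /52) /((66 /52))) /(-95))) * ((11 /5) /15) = 2453033 /5097942460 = 0.00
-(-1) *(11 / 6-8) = -37 / 6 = -6.17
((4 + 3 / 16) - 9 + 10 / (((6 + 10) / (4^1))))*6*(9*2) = -999 / 4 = -249.75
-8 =-8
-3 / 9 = -1 / 3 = -0.33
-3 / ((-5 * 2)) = 3 / 10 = 0.30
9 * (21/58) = 189/58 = 3.26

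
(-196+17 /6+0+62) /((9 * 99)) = -787 /5346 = -0.15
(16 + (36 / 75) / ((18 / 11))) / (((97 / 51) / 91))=1890434 / 2425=779.56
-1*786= -786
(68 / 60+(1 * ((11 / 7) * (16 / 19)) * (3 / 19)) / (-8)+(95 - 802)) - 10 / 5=-26832676 / 37905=-707.89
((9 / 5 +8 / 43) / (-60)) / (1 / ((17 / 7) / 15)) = -1037 / 193500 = -0.01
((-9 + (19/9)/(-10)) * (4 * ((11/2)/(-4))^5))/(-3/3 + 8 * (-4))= -5.49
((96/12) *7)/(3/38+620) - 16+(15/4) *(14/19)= -11771325/895394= -13.15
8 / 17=0.47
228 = 228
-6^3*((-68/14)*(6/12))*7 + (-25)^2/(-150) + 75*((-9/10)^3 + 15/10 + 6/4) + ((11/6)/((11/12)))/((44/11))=460639/120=3838.66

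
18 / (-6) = -3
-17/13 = -1.31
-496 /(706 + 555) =-0.39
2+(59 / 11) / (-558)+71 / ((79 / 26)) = 12295891 / 484902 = 25.36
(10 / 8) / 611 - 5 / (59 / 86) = -1050625 / 144196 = -7.29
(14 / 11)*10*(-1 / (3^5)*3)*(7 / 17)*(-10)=9800 / 15147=0.65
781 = 781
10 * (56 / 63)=80 / 9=8.89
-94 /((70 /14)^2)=-94 /25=-3.76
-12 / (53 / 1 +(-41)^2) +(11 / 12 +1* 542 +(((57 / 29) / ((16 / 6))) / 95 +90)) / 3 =636523873 / 3017160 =210.97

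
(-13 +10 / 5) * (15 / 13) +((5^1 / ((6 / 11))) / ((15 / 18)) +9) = 95 / 13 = 7.31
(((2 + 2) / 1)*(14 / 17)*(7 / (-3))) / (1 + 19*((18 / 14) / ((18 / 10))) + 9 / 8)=-21952 / 44829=-0.49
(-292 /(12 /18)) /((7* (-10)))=219 /35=6.26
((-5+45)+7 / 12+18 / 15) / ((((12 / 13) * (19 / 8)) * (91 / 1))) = 2507 / 11970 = 0.21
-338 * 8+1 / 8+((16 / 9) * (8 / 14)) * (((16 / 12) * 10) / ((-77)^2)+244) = -22017172795 / 8964648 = -2456.00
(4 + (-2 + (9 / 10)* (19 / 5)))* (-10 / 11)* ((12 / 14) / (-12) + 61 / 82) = -52303 / 15785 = -3.31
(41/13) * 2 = 82/13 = 6.31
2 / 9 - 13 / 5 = -107 / 45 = -2.38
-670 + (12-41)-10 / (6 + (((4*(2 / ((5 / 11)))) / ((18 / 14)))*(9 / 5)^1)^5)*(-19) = -30999237738954562 / 44347980925163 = -699.00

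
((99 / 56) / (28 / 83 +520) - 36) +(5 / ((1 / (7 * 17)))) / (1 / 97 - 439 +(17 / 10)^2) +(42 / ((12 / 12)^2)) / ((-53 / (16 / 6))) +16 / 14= -113576161175987 / 2963012014816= -38.33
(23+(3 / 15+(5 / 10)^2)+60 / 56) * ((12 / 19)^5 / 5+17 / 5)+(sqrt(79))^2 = 56458025739 / 346653860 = 162.87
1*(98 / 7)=14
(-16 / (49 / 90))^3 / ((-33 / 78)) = 59990.14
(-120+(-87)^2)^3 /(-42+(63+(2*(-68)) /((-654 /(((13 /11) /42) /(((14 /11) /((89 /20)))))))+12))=397364445708031620 /31745209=12517304444.52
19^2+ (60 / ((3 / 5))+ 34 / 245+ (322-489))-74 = 53934 / 245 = 220.14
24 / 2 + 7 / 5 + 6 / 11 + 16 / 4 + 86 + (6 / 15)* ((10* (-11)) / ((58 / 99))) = 46003 / 1595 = 28.84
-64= -64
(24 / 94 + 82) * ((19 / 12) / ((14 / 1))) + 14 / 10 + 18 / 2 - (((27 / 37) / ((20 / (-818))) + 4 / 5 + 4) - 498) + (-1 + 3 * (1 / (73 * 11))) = 541.75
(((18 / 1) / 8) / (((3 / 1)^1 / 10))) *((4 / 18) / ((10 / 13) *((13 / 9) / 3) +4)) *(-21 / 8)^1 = -945 / 944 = -1.00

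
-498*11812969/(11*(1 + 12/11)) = -5882858562/23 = -255776459.22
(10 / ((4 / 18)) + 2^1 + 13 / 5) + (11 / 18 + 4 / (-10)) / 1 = 49.81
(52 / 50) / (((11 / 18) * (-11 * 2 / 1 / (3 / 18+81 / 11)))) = -19383 / 33275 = -0.58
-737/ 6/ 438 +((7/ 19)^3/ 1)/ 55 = -277128161/ 991399860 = -0.28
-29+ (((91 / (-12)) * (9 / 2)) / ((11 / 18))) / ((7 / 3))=-2329 / 44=-52.93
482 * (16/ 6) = 3856/ 3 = 1285.33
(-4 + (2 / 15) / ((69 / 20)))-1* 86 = -18622 / 207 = -89.96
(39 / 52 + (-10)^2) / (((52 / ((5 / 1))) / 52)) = 2015 / 4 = 503.75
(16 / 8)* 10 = 20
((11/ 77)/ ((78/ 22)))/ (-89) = -11/ 24297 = -0.00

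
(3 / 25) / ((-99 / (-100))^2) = 400 / 3267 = 0.12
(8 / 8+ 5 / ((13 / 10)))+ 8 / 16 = 139 / 26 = 5.35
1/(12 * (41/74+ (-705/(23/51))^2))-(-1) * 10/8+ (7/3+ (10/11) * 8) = 137087102165993/12627702323148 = 10.86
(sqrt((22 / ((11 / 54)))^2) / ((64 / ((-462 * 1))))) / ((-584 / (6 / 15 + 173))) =5407479 / 23360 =231.48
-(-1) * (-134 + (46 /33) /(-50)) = -134.03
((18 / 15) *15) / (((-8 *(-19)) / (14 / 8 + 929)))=33507 / 304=110.22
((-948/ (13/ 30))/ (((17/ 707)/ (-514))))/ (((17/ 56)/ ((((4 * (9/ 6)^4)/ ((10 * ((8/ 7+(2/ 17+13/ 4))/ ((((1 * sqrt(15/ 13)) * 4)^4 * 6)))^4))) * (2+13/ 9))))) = 10229850033999270267567113168014540800000000/ 225329653313830116183613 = 45399484193727244892.95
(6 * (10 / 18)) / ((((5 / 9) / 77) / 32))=14784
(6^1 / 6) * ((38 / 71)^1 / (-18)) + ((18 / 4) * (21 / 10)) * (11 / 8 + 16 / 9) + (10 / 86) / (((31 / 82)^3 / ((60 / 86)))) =176079070784807 / 5631743072160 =31.27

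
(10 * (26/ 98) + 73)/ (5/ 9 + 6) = 33363/ 2891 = 11.54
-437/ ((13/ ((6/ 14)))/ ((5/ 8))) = -6555/ 728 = -9.00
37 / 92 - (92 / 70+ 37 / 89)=-380533 / 286580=-1.33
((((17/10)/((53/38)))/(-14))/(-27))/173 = 323/17329410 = 0.00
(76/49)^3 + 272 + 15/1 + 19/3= 104848048/352947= 297.06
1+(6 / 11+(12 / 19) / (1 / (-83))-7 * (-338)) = 483861 / 209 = 2315.12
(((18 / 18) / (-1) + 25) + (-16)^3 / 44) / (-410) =76 / 451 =0.17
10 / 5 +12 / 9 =10 / 3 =3.33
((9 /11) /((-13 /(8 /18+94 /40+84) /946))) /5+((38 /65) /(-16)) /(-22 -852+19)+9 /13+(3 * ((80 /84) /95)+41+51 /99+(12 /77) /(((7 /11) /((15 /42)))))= -1662708138061 /1677475800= -991.20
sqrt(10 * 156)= 2 * sqrt(390)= 39.50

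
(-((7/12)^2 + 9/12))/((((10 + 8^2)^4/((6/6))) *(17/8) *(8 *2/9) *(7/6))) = -471/57094440704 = -0.00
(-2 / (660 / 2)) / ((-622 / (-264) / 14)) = -56 / 1555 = -0.04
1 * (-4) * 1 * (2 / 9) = -0.89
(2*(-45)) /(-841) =90 /841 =0.11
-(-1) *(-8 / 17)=-8 / 17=-0.47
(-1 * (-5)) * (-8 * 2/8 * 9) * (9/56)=-405/28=-14.46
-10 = -10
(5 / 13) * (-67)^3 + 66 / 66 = -1503802 / 13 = -115677.08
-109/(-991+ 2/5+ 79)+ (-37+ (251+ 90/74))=36315519/168646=215.34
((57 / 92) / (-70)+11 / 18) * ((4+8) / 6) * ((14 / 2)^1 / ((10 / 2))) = 34907 / 20700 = 1.69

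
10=10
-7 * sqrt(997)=-221.03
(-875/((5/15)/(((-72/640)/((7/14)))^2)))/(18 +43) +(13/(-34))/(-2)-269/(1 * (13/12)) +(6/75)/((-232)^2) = -4540360602163/18140033600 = -250.30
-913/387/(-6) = 913/2322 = 0.39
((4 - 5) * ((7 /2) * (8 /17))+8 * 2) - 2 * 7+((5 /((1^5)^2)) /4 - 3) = -95 /68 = -1.40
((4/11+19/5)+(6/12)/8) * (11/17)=3719/1360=2.73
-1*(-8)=8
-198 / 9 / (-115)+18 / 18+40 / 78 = 7643 / 4485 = 1.70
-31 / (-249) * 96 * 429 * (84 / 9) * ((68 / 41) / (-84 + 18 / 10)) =-1350469120 / 1398633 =-965.56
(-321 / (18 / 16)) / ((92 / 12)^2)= -2568 / 529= -4.85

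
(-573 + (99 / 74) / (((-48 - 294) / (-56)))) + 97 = -475.78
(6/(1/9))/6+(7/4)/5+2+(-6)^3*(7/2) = -14893/20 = -744.65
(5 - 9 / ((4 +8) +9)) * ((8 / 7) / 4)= 1.31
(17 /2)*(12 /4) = 51 /2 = 25.50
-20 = -20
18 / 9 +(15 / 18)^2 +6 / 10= 593 / 180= 3.29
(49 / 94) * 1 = 49 / 94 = 0.52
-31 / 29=-1.07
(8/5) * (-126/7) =-144/5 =-28.80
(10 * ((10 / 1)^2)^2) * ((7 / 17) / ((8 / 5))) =437500 / 17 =25735.29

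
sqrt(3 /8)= sqrt(6) /4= 0.61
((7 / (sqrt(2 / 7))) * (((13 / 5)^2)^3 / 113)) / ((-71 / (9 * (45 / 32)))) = -2736800703 * sqrt(14) / 1604600000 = -6.38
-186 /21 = -62 /7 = -8.86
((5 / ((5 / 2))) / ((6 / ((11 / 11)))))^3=0.04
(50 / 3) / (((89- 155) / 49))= -1225 / 99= -12.37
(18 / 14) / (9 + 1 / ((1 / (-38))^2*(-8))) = -18 / 2401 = -0.01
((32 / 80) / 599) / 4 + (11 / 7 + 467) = 19647207 / 41930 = 468.57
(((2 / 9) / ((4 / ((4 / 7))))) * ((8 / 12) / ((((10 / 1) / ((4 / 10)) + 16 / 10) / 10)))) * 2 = 400 / 25137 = 0.02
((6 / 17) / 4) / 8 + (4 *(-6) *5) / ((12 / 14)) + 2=-37533 / 272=-137.99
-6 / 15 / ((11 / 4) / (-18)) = 144 / 55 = 2.62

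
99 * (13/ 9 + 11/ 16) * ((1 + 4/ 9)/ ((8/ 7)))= 307307/ 1152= 266.76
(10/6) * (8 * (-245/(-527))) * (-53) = -519400/1581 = -328.53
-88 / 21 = -4.19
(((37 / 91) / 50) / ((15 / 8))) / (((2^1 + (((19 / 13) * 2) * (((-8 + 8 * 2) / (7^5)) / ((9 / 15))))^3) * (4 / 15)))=114505079612169519 / 14081030148210640850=0.01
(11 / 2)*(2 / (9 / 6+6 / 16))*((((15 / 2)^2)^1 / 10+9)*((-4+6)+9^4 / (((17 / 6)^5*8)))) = 3954095574 / 7099285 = 556.97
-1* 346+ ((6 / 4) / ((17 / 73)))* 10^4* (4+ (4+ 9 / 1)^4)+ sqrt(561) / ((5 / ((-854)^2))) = 729316* sqrt(561) / 5+ 31278669118 / 17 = 1843376546.69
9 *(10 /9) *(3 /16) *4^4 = 480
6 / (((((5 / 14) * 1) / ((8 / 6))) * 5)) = 112 / 25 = 4.48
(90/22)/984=0.00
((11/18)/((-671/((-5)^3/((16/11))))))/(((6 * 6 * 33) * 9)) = 125/17076096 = 0.00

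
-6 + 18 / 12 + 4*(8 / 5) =1.90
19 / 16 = 1.19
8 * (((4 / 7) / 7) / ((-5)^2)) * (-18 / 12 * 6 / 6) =-0.04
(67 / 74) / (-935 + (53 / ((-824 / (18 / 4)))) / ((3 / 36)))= -13802 / 14306087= -0.00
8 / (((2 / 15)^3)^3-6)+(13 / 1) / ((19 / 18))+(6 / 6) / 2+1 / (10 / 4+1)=361021586998465 / 30677800713154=11.77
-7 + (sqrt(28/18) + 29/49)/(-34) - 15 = -36681/1666 - sqrt(14)/102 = -22.05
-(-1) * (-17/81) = -17/81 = -0.21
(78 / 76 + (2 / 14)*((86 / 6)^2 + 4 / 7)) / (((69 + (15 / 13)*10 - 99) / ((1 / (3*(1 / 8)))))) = -6635213 / 1508220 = -4.40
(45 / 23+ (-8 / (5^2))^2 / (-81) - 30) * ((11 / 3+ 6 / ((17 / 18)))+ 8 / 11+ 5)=-288470709898 / 653214375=-441.62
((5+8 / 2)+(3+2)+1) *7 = 105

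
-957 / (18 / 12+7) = -1914 / 17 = -112.59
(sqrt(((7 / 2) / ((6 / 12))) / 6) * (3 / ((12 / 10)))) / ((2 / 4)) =5 * sqrt(42) / 6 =5.40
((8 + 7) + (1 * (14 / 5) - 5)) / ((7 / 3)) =192 / 35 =5.49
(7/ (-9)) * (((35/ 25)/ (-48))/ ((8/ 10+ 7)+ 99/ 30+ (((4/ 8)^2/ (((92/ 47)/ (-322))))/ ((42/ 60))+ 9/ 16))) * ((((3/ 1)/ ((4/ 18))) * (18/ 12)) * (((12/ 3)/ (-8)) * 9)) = 0.04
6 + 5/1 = 11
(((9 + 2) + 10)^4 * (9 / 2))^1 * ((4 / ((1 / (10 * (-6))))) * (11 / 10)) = -231043428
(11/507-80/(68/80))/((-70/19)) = 2201321/86190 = 25.54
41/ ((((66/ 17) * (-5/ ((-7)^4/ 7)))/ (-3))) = 239071/ 110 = 2173.37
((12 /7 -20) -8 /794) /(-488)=12711 /339038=0.04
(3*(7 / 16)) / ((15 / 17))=119 / 80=1.49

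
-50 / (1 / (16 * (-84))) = 67200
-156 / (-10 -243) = 156 / 253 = 0.62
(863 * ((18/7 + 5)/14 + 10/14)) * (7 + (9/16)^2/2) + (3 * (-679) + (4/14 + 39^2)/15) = 4378745627/752640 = 5817.85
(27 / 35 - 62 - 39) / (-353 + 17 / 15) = 5262 / 18473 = 0.28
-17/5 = -3.40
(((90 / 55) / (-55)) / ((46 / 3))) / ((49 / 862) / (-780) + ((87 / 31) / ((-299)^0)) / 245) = -5515100136 / 32351353639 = -0.17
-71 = -71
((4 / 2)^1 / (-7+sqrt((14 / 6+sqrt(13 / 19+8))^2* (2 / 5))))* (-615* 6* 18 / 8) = 4732425 / (-sqrt(10)* (133+3* sqrt(3135))+1995) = 4536.28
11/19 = 0.58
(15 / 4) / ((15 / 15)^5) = 15 / 4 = 3.75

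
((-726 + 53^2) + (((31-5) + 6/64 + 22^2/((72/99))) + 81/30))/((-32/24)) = -1333101/640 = -2082.97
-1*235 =-235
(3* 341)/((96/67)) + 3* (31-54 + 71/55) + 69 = 717.84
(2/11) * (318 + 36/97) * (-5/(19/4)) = -1235280/20273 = -60.93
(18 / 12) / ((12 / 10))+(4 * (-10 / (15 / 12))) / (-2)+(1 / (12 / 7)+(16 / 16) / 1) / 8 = 1675 / 96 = 17.45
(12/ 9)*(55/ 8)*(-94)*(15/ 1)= -12925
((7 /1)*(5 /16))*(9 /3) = 105 /16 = 6.56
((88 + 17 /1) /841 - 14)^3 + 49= -1559769588580 /594823321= -2622.24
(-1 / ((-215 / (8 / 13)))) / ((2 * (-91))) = -4 / 254345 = -0.00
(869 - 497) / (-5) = -372 / 5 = -74.40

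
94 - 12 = 82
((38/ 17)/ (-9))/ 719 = -38/ 110007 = -0.00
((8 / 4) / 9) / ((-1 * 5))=-2 / 45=-0.04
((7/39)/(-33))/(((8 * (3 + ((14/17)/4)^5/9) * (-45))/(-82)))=-3259991672/7894285895925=-0.00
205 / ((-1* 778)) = -0.26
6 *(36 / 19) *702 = 151632 / 19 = 7980.63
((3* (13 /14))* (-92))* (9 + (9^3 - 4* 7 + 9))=-1289886 /7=-184269.43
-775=-775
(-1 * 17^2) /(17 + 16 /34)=-4913 /297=-16.54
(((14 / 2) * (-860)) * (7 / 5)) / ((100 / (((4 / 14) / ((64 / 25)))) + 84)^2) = -43 / 4900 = -0.01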